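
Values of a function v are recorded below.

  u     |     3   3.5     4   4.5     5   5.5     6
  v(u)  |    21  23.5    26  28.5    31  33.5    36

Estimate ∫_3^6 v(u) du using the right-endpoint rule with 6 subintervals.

89.25

Δu = 0.5.
Sum = 0.5·[23.5 + 26 + 28.5 + 31 + 33.5 + 36] = 89.25.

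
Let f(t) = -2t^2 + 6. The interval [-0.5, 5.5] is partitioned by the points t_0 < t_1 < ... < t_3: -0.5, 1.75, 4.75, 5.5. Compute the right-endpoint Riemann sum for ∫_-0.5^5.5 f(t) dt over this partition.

Subinterval widths: 2.25, 3, 0.75.
Right endpoints: 1.75, 4.75, 5.5.
f(1.75) = -0.125, f(4.75) = -39.125, f(5.5) = -54.5.
Sum = Σ Δt_i · f(t_i).
Sum = -158.53125.

-158.53125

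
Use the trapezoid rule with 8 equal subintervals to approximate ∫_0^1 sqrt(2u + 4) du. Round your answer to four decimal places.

2.2322

Δu = (1 − 0)/8 = 0.125.
f(0) ≈ 2.0000, f(0.125) ≈ 2.0616, f(0.25) ≈ 2.1213, f(0.375) ≈ 2.1794, f(0.5) ≈ 2.2361, f(0.625) ≈ 2.2913, f(0.75) ≈ 2.3452, f(0.875) ≈ 2.3979, f(1) ≈ 2.4495.
T_8 = (Δu/2)·[f(u_0) + 2f(u_1) + ... + 2f(u_{7}) + f(u_8)].
Sum ≈ 2.2322.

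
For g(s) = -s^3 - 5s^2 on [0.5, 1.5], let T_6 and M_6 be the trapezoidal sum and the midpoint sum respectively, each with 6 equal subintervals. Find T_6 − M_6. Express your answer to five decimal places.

-0.05556

T_6 ≈ -6.7037037.
M_6 ≈ -6.6481481.
T_6 − M_6 ≈ -0.05556.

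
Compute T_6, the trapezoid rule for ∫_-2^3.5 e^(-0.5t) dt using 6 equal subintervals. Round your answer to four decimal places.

5.1778

Δt = (3.5 − (-2))/6 = 11/12.
f(-2) ≈ 2.7183, f(-13/12) ≈ 1.7189, f(-1/6) ≈ 1.0869, f(0.75) ≈ 0.6873, f(5/3) ≈ 0.4346, f(31/12) ≈ 0.2748, f(3.5) ≈ 0.1738.
T_6 = (Δt/2)·[f(t_0) + 2f(t_1) + ... + 2f(t_{5}) + f(t_6)].
Sum ≈ 5.1778.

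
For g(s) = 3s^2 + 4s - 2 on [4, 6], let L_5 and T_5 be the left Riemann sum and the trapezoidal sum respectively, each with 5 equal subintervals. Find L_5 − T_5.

L_5 = 174.56.
T_5 = 188.16.
L_5 − T_5 = -13.6.

-13.6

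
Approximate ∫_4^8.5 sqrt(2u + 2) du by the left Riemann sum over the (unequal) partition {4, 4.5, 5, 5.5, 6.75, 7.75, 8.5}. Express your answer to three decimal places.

16.553

Subinterval widths: 0.5, 0.5, 0.5, 1.25, 1, 0.75.
Left endpoints: 4, 4.5, 5, 5.5, 6.75, 7.75.
f(4) ≈ 3.162, f(4.5) ≈ 3.317, f(5) ≈ 3.464, f(5.5) ≈ 3.606, f(6.75) ≈ 3.937, f(7.75) ≈ 4.183.
Sum = Σ Δu_i · f(u_i).
Sum ≈ 16.553.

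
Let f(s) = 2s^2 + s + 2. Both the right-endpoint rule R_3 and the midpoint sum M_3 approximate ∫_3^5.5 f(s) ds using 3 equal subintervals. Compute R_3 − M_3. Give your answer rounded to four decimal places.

19.6181

R_3 ≈ 127.870370.
M_3 ≈ 108.252315.
R_3 − M_3 ≈ 19.6181.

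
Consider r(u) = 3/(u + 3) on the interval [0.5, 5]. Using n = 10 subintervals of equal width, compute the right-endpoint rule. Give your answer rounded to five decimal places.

2.37489

Δu = (5 − 0.5)/10 = 0.45.
Right endpoints: 0.95, 1.4, 1.85, 2.3, 2.75, 3.2, 3.65, 4.1, 4.55, 5.
r(0.95) = 60/79, r(1.4) = 15/22, r(1.85) = 60/97, r(2.3) = 30/53, r(2.75) = 12/23, r(3.2) = 15/31, r(3.65) = 60/133, r(4.1) = 30/71, r(4.55) = 60/151, r(5) = 0.375.
Sum = Δu · [r(0.95) + r(1.4) + r(1.85) + ...].
Sum ≈ 2.37489.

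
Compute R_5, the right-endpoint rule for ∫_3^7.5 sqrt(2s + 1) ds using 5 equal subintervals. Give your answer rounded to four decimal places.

15.7607

Δs = (7.5 − 3)/5 = 0.9.
Right endpoints: 3.9, 4.8, 5.7, 6.6, 7.5.
f(3.9) ≈ 2.9665, f(4.8) ≈ 3.2558, f(5.7) ≈ 3.5214, f(6.6) ≈ 3.7683, f(7.5) ≈ 4.0000.
Sum = Δs · [f(3.9) + f(4.8) + f(5.7) + f(6.6) + f(7.5)].
Sum ≈ 15.7607.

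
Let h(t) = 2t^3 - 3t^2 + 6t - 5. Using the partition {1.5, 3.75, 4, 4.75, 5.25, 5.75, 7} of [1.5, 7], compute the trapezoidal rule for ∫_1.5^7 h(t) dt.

Subinterval widths: 2.25, 0.25, 0.75, 0.5, 0.5, 1.25.
h(1.5) = 4, h(3.75) = 80.78125, h(4) = 99, h(4.75) = 170.15625, h(5.25) = 233.21875, h(5.75) = 310.53125, h(7) = 576.
On each subinterval the trapezoid contributes (Δt_i/2)·[h(t_{i-1}) + h(t_i)].
Sum = 1009.6484375.

1009.6484375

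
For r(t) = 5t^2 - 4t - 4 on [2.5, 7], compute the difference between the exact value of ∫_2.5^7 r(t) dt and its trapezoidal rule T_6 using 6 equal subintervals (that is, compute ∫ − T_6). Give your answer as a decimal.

-2.109375

Exact integral: ∫_2.5^7 r(t) dt = 442.125.
T_6 = 444.234375.
Error = 442.125 − 444.234375 = -2.109375.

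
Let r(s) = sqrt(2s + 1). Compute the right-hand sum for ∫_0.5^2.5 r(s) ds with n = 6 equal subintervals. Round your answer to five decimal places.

Δs = (2.5 − 0.5)/6 = 1/3.
Right endpoints: 5/6, 7/6, 1.5, 11/6, 13/6, 2.5.
r(5/6) ≈ 1.63299, r(7/6) ≈ 1.82574, r(1.5) ≈ 2.00000, r(11/6) ≈ 2.16025, r(13/6) ≈ 2.30940, r(2.5) ≈ 2.44949.
Sum = Δs · [r(5/6) + r(7/6) + r(1.5) + ...].
Sum ≈ 4.12596.

4.12596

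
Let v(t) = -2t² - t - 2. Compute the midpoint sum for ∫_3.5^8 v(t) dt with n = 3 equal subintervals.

-345.9375

Δt = (8 − 3.5)/3 = 1.5.
Midpoints: 4.25, 5.75, 7.25.
v(4.25) = -42.375, v(5.75) = -73.875, v(7.25) = -114.375.
Sum = Δt · [v(4.25) + v(5.75) + v(7.25)].
Sum = -345.9375.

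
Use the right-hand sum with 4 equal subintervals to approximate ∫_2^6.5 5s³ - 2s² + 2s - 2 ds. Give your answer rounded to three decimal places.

2833.356

Δs = (6.5 − 2)/4 = 1.125.
Right endpoints: 3.125, 4.25, 5.375, 6.5.
f(3.125) = 70301/512, f(4.25) = 354.203125, f(5.375) = 372431/512, f(6.5) = 1299.625.
Sum = Δs · [f(3.125) + f(4.25) + f(5.375) + f(6.5)].
Sum ≈ 2833.356.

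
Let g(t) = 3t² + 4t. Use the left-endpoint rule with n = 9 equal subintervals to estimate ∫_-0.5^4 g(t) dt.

Δt = (4 − (-0.5))/9 = 0.5.
Left endpoints: -0.5, 0, 0.5, 1, 1.5, 2, 2.5, 3, 3.5.
g(-0.5) = -1.25, g(0) = 0, g(0.5) = 2.75, g(1) = 7, g(1.5) = 12.75, g(2) = 20, g(2.5) = 28.75, g(3) = 39, g(3.5) = 50.75.
Sum = Δt · [g(-0.5) + g(0) + g(0.5) + ...].
Sum = 79.875.

79.875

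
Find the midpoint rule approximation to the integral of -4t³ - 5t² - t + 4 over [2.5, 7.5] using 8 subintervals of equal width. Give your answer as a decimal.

-3796.50390625

Δt = (7.5 − 2.5)/8 = 0.625.
Midpoints: 2.8125, 3.4375, 4.0625, 4.6875, 5.3125, 5.9375, 6.5625, 7.1875.
f(2.8125) = -130409/1024, f(3.4375) = -226299/1024, f(4.0625) = -359189/1024, f(4.6875) = -535079/1024, f(5.3125) = -759969/1024, f(5.9375) = -1039859/1024, f(6.5625) = -1380749/1024, f(7.1875) = -1788639/1024.
Sum = Δt · [f(2.8125) + f(3.4375) + f(4.0625) + ...].
Sum = -3796.50390625.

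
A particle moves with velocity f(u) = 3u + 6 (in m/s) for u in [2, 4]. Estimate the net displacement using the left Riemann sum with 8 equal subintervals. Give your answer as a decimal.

29.25

Δu = (4 − 2)/8 = 0.25.
Left endpoints: 2, 2.25, 2.5, 2.75, 3, 3.25, 3.5, 3.75.
f(2) = 12, f(2.25) = 12.75, f(2.5) = 13.5, f(2.75) = 14.25, f(3) = 15, f(3.25) = 15.75, f(3.5) = 16.5, f(3.75) = 17.25.
Sum = Δu · [f(2) + f(2.25) + f(2.5) + ...].
Sum = 29.25.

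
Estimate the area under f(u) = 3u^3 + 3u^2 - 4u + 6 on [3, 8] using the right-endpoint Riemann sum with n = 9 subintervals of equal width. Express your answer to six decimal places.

Δu = (8 − 3)/9 = 5/9.
Right endpoints: 32/9, 37/9, 14/3, 47/9, 52/9, 19/3, 62/9, 67/9, 8.
f(32/9) = 39986/243, f(37/9) = 60436/243, f(14/3) = 3218/9, f(47/9) = 120086/243, f(52/9) = 160786/243, f(19/3) = 7768/9, f(62/9) = 267686/243, f(67/9) = 335386/243, f(8) = 1702.
Sum = Δu · [f(32/9) + f(37/9) + f(14/3) + ...].
Sum ≈ 3874.197531.

3874.197531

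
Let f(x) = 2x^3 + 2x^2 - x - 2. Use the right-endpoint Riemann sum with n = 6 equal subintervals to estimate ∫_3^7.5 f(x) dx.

Δx = (7.5 − 3)/6 = 0.75.
Right endpoints: 3.75, 4.5, 5.25, 6, 6.75, 7.5.
f(3.75) = 127.84375, f(4.5) = 216.25, f(5.25) = 337.28125, f(6) = 496, f(6.75) = 697.46875, f(7.5) = 946.75.
Sum = Δx · [f(3.75) + f(4.5) + f(5.25) + ...].
Sum = 2116.1953125.

2116.1953125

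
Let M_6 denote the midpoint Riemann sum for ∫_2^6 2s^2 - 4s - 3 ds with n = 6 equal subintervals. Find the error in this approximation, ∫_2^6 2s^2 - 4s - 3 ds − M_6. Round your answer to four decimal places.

0.2963

Exact integral: ∫_2^6 f(s) ds ≈ 62.666667.
M_6 ≈ 62.370370.
Error ≈ 62.666667 − 62.370370 ≈ 0.2963.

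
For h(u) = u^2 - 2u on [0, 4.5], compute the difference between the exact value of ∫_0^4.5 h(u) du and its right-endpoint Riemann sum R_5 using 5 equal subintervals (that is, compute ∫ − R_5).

Exact integral: ∫_0^4.5 h(u) du = 10.125.
R_5 = 15.795.
Error = 10.125 − 15.795 = -5.67.

-5.67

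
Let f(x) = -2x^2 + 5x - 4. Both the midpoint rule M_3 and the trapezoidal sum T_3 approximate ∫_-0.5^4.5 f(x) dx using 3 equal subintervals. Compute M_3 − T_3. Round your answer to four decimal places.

6.9444

M_3 ≈ -28.518519.
T_3 ≈ -35.462963.
M_3 − T_3 ≈ 6.9444.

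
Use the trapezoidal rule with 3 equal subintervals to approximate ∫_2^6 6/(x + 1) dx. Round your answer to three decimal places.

5.163

Δx = (6 − 2)/3 = 4/3.
f(2) = 2, f(10/3) = 18/13, f(14/3) = 18/17, f(6) = 6/7.
T_3 = (Δx/2)·[f(x_0) + 2f(x_1) + 2f(x_2) + f(x_3)].
Sum ≈ 5.163.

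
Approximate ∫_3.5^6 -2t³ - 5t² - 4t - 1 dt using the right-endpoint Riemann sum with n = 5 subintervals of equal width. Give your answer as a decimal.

-1033.75

Δt = (6 − 3.5)/5 = 0.5.
Right endpoints: 4, 4.5, 5, 5.5, 6.
f(4) = -225, f(4.5) = -302.5, f(5) = -396, f(5.5) = -507, f(6) = -637.
Sum = Δt · [f(4) + f(4.5) + f(5) + f(5.5) + f(6)].
Sum = -1033.75.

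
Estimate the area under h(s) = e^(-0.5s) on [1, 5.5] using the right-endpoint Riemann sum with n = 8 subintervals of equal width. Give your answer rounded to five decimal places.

0.93974

Δs = (5.5 − 1)/8 = 0.5625.
Right endpoints: 1.5625, 2.125, 2.6875, 3.25, 3.8125, 4.375, 4.9375, 5.5.
h(1.5625) ≈ 0.45783, h(2.125) ≈ 0.34559, h(2.6875) ≈ 0.26087, h(3.25) ≈ 0.19691, h(3.8125) ≈ 0.14864, h(4.375) ≈ 0.11220, h(4.9375) ≈ 0.08469, h(5.5) ≈ 0.06393.
Sum = Δs · [h(1.5625) + h(2.125) + h(2.6875) + ...].
Sum ≈ 0.93974.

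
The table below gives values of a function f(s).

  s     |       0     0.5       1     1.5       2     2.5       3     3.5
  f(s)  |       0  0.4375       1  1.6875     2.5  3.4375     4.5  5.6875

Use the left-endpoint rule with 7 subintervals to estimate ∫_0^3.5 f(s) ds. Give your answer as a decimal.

6.78125

Δs = 0.5.
Sum = 0.5·[0 + 0.4375 + 1 + 1.6875 + 2.5 + 3.4375 + 4.5] = 6.78125.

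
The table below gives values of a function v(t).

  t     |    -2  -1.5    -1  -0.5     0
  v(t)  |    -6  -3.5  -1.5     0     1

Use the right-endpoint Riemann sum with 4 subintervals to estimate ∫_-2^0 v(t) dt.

-2

Δt = 0.5.
Sum = 0.5·[(-3.5) + (-1.5) + 0 + 1] = -2.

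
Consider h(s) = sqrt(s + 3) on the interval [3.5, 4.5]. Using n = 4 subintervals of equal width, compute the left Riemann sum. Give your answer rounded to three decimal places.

2.621

Δs = (4.5 − 3.5)/4 = 0.25.
Left endpoints: 3.5, 3.75, 4, 4.25.
h(3.5) ≈ 2.550, h(3.75) ≈ 2.598, h(4) ≈ 2.646, h(4.25) ≈ 2.693.
Sum = Δs · [h(3.5) + h(3.75) + h(4) + h(4.25)].
Sum ≈ 2.621.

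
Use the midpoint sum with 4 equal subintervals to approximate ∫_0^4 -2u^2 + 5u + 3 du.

10

Δu = (4 − 0)/4 = 1.
Midpoints: 0.5, 1.5, 2.5, 3.5.
f(0.5) = 5, f(1.5) = 6, f(2.5) = 3, f(3.5) = -4.
Sum = Δu · [f(0.5) + f(1.5) + f(2.5) + f(3.5)].
Sum = 10.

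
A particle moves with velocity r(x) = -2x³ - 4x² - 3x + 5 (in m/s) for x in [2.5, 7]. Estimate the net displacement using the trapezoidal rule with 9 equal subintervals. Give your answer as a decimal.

Δx = (7 − 2.5)/9 = 0.5.
r(2.5) = -58.75, r(3) = -94, r(3.5) = -140.25, r(4) = -199, r(4.5) = -271.75, r(5) = -360, r(5.5) = -465.25, r(6) = -589, r(6.5) = -732.75, r(7) = -898.
T_9 = (Δx/2)·[r(x_0) + 2r(x_1) + ... + 2r(x_{8}) + r(x_9)].
Sum = -1665.1875.

-1665.1875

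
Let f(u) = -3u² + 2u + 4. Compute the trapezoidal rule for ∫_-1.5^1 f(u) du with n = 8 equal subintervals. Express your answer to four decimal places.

Δu = (1 − (-1.5))/8 = 0.3125.
f(-1.5) = -5.75, f(-1.1875) = -2.60546875, f(-0.875) = -0.046875, f(-0.5625) = 1.92578125, f(-0.25) = 3.3125, f(0.0625) = 4.11328125, f(0.375) = 4.328125, f(0.6875) = 3.95703125, f(1) = 3.
T_8 = (Δu/2)·[f(u_0) + 2f(u_1) + ... + 2f(u_{7}) + f(u_8)].
Sum ≈ 4.2529.

4.2529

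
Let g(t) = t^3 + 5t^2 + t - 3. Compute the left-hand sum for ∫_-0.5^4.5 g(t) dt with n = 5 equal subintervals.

Δt = (4.5 − (-0.5))/5 = 1.
Left endpoints: -0.5, 0.5, 1.5, 2.5, 3.5.
g(-0.5) = -2.375, g(0.5) = -1.125, g(1.5) = 13.125, g(2.5) = 46.375, g(3.5) = 104.625.
Sum = Δt · [g(-0.5) + g(0.5) + g(1.5) + g(2.5) + g(3.5)].
Sum = 160.625.

160.625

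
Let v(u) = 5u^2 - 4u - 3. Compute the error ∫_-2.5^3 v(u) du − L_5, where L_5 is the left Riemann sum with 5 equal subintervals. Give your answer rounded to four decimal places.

Exact integral: ∫_-2.5^3 v(u) du ≈ 49.041667.
L_5 = 59.125.
Error ≈ 49.041667 − 59.125 ≈ -10.0833.

-10.0833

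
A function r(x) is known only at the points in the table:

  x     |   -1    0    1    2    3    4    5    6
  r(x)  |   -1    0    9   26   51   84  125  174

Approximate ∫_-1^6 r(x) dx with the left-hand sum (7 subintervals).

294

Δx = 1.
Sum = 1·[(-1) + 0 + 9 + 26 + 51 + 84 + 125] = 294.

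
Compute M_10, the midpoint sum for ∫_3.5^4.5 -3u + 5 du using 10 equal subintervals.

-7

Δu = (4.5 − 3.5)/10 = 0.1.
Midpoints: 3.55, 3.65, 3.75, 3.85, 3.95, 4.05, 4.15, 4.25, 4.35, 4.45.
f(3.55) = -5.65, f(3.65) = -5.95, f(3.75) = -6.25, f(3.85) = -6.55, f(3.95) = -6.85, f(4.05) = -7.15, f(4.15) = -7.45, f(4.25) = -7.75, f(4.35) = -8.05, f(4.45) = -8.35.
Sum = Δu · [f(3.55) + f(3.65) + f(3.75) + ...].
Sum = -7.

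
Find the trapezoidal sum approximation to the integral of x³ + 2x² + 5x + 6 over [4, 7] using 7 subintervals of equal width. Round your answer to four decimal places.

Δx = (7 − 4)/7 = 3/7.
f(4) = 122, f(31/7) = 52898/343, f(34/7) = 65876/343, f(37/7) = 80942/343, f(40/7) = 98258/343, f(43/7) = 117986/343, f(46/7) = 140288/343, f(7) = 482.
T_7 = (Δx/2)·[f(x_0) + 2f(x_1) + ... + 2f(x_{6}) + f(x_7)].
Sum ≈ 824.4490.

824.4490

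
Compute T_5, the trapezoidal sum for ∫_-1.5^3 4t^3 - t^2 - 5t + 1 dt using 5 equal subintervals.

58.2975

Δt = (3 − (-1.5))/5 = 0.9.
f(-1.5) = -7.25, f(-0.6) = 2.776, f(0.3) = -0.482, f(1.2) = 0.472, f(2.1) = 23.134, f(3) = 85.
T_5 = (Δt/2)·[f(t_0) + 2f(t_1) + ... + 2f(t_{4}) + f(t_5)].
Sum = 58.2975.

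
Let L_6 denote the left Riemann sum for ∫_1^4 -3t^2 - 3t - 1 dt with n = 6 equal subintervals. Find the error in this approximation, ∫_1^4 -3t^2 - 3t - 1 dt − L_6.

Exact integral: ∫_1^4 f(t) dt = -88.5.
L_6 = -75.375.
Error = -88.5 − (-75.375) = -13.125.

-13.125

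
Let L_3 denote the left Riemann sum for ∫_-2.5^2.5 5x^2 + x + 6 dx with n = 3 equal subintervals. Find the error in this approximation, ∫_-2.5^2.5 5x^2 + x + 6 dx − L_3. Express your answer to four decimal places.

-7.4074

Exact integral: ∫_-2.5^2.5 f(x) dx ≈ 82.083333.
L_3 ≈ 89.490741.
Error ≈ 82.083333 − 89.490741 ≈ -7.4074.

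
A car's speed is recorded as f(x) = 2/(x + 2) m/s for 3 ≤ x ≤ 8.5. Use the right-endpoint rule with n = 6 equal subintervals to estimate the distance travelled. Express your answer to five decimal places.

Δx = (8.5 − 3)/6 = 11/12.
Right endpoints: 47/12, 29/6, 5.75, 20/3, 91/12, 8.5.
f(47/12) = 24/71, f(29/6) = 12/41, f(5.75) = 8/31, f(20/3) = 3/13, f(91/12) = 24/115, f(8.5) = 4/21.
Sum = Δx · [f(47/12) + f(29/6) + f(5.75) + ...].
Sum ≈ 1.39216.

1.39216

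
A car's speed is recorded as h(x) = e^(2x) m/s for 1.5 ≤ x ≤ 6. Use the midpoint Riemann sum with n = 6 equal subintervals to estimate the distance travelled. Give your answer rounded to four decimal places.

Δx = (6 − 1.5)/6 = 0.75.
Midpoints: 1.875, 2.625, 3.375, 4.125, 4.875, 5.625.
h(1.875) ≈ 42.5211, h(2.625) ≈ 190.5663, h(3.375) ≈ 854.0588, h(4.125) ≈ 3827.6258, h(4.875) ≈ 17154.2288, h(5.625) ≈ 76879.9198.
Sum = Δx · [h(1.875) + h(2.625) + h(3.375) + ...].
Sum ≈ 74211.6904.

74211.6904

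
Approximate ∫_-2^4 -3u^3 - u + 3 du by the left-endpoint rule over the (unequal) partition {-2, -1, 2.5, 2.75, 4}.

Subinterval widths: 1, 3.5, 0.25, 1.25.
Left endpoints: -2, -1, 2.5, 2.75.
f(-2) = 29, f(-1) = 7, f(2.5) = -46.375, f(2.75) = -62.140625.
Sum = Σ Δu_i · f(u_i).
Sum = -35.76953125.

-35.76953125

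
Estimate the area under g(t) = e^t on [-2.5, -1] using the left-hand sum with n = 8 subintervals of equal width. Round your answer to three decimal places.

Δt = (-1 − (-2.5))/8 = 0.1875.
Left endpoints: -2.5, -2.3125, -2.125, -1.9375, -1.75, -1.5625, -1.375, -1.1875.
g(-2.5) ≈ 0.082, g(-2.3125) ≈ 0.099, g(-2.125) ≈ 0.119, g(-1.9375) ≈ 0.144, g(-1.75) ≈ 0.174, g(-1.5625) ≈ 0.210, g(-1.375) ≈ 0.253, g(-1.1875) ≈ 0.305.
Sum = Δt · [g(-2.5) + g(-2.3125) + g(-2.125) + ...].
Sum ≈ 0.260.

0.260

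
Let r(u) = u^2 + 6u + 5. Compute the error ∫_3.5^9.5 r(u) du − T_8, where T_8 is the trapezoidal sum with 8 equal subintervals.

Exact integral: ∫_3.5^9.5 r(u) du = 535.5.
T_8 = 536.0625.
Error = 535.5 − 536.0625 = -0.5625.

-0.5625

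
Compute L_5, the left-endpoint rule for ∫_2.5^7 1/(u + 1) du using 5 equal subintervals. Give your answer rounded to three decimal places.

Δu = (7 − 2.5)/5 = 0.9.
Left endpoints: 2.5, 3.4, 4.3, 5.2, 6.1.
f(2.5) = 2/7, f(3.4) = 5/22, f(4.3) = 10/53, f(5.2) = 5/31, f(6.1) = 10/71.
Sum = Δu · [f(2.5) + f(3.4) + f(4.3) + f(5.2) + f(6.1)].
Sum ≈ 0.903.

0.903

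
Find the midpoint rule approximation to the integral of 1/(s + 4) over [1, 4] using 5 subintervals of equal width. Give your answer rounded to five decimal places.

0.46964

Δs = (4 − 1)/5 = 0.6.
Midpoints: 1.3, 1.9, 2.5, 3.1, 3.7.
f(1.3) = 10/53, f(1.9) = 10/59, f(2.5) = 2/13, f(3.1) = 10/71, f(3.7) = 10/77.
Sum = Δs · [f(1.3) + f(1.9) + f(2.5) + f(3.1) + f(3.7)].
Sum ≈ 0.46964.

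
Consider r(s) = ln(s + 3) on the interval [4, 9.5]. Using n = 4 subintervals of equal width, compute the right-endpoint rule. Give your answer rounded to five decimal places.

Δs = (9.5 − 4)/4 = 1.375.
Right endpoints: 5.375, 6.75, 8.125, 9.5.
r(5.375) ≈ 2.12525, r(6.75) ≈ 2.27727, r(8.125) ≈ 2.40919, r(9.5) ≈ 2.52573.
Sum = Δs · [r(5.375) + r(6.75) + r(8.125) + r(9.5)].
Sum ≈ 12.83898.

12.83898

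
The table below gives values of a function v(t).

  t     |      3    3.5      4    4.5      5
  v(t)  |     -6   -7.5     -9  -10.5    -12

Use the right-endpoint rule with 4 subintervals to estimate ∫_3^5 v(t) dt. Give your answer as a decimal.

-19.5

Δt = 0.5.
Sum = 0.5·[(-7.5) + (-9) + (-10.5) + (-12)] = -19.5.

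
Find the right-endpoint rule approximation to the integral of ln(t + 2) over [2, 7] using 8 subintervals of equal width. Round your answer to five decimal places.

Δt = (7 − 2)/8 = 0.625.
Right endpoints: 2.625, 3.25, 3.875, 4.5, 5.125, 5.75, 6.375, 7.
f(2.625) ≈ 1.53148, f(3.25) ≈ 1.65823, f(3.875) ≈ 1.77071, f(4.5) ≈ 1.87180, f(5.125) ≈ 1.96361, f(5.75) ≈ 2.04769, f(6.375) ≈ 2.12525, f(7) ≈ 2.19722.
Sum = Δt · [f(2.625) + f(3.25) + f(3.875) + ...].
Sum ≈ 9.47874.

9.47874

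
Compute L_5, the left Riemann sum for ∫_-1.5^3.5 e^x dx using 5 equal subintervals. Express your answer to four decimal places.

19.1426

Δx = (3.5 − (-1.5))/5 = 1.
Left endpoints: -1.5, -0.5, 0.5, 1.5, 2.5.
f(-1.5) ≈ 0.2231, f(-0.5) ≈ 0.6065, f(0.5) ≈ 1.6487, f(1.5) ≈ 4.4817, f(2.5) ≈ 12.1825.
Sum = Δx · [f(-1.5) + f(-0.5) + f(0.5) + f(1.5) + f(2.5)].
Sum ≈ 19.1426.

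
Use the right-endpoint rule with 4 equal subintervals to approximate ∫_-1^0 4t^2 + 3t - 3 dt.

Δt = (0 − (-1))/4 = 0.25.
Right endpoints: -0.75, -0.5, -0.25, 0.
f(-0.75) = -3, f(-0.5) = -3.5, f(-0.25) = -3.5, f(0) = -3.
Sum = Δt · [f(-0.75) + f(-0.5) + f(-0.25) + f(0)].
Sum = -3.25.

-3.25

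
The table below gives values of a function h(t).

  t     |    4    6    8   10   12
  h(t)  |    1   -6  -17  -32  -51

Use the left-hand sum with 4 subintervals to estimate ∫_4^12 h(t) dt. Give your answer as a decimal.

-108

Δt = 2.
Sum = 2·[1 + (-6) + (-17) + (-32)] = -108.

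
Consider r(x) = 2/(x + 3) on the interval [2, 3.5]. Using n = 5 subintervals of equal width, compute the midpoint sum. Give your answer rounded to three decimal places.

Δx = (3.5 − 2)/5 = 0.3.
Midpoints: 2.15, 2.45, 2.75, 3.05, 3.35.
r(2.15) = 40/103, r(2.45) = 40/109, r(2.75) = 8/23, r(3.05) = 40/121, r(3.35) = 40/127.
Sum = Δx · [r(2.15) + r(2.45) + r(2.75) + r(3.05) + r(3.35)].
Sum ≈ 0.525.

0.525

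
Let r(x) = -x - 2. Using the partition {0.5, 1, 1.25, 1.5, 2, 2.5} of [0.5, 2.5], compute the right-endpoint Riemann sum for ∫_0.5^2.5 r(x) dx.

-7.4375

Subinterval widths: 0.5, 0.25, 0.25, 0.5, 0.5.
Right endpoints: 1, 1.25, 1.5, 2, 2.5.
r(1) = -3, r(1.25) = -3.25, r(1.5) = -3.5, r(2) = -4, r(2.5) = -4.5.
Sum = Σ Δx_i · r(x_i).
Sum = -7.4375.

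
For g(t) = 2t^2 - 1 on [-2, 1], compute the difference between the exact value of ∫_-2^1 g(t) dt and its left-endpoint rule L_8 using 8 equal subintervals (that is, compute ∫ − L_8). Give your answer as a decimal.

Exact integral: ∫_-2^1 g(t) dt = 3.
L_8 = 4.265625.
Error = 3 − 4.265625 = -1.265625.

-1.265625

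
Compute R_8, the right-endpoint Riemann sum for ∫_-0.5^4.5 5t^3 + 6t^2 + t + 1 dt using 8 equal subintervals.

Δt = (4.5 − (-0.5))/8 = 0.625.
Right endpoints: 0.125, 0.75, 1.375, 2, 2.625, 3.25, 3.875, 4.5.
f(0.125) = 629/512, f(0.75) = 7.234375, f(1.375) = 13679/512, f(2) = 67, f(2.625) = 69329/512, f(3.25) = 239.265625, f(3.875) = 197579/512, f(4.5) = 582.625.
Sum = Δt · [f(0.125) + f(0.75) + f(1.375) + ...].
Sum = 903.359375.

903.359375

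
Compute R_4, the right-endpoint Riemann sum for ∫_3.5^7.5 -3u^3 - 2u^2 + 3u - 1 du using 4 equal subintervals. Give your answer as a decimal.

Δu = (7.5 − 3.5)/4 = 1.
Right endpoints: 4.5, 5.5, 6.5, 7.5.
f(4.5) = -301.375, f(5.5) = -544.125, f(6.5) = -889.875, f(7.5) = -1356.625.
Sum = Δu · [f(4.5) + f(5.5) + f(6.5) + f(7.5)].
Sum = -3092.

-3092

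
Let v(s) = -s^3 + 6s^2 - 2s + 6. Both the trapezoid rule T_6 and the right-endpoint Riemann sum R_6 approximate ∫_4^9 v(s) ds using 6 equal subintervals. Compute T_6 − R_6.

T_6 = -289.0625.
R_6 = -407.8125.
T_6 − R_6 = 118.75.

118.75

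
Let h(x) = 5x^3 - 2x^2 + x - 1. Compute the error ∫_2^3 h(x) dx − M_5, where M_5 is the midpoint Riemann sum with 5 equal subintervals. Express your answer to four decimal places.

0.1183

Exact integral: ∫_2^3 h(x) dx ≈ 70.083333.
M_5 = 69.965.
Error ≈ 70.083333 − 69.965 ≈ 0.1183.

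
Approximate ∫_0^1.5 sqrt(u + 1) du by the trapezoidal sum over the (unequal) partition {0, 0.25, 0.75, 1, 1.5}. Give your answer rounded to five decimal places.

Subinterval widths: 0.25, 0.5, 0.25, 0.5.
f(0) ≈ 1.00000, f(0.25) ≈ 1.11803, f(0.75) ≈ 1.32288, f(1) ≈ 1.41421, f(1.5) ≈ 1.58114.
On each subinterval the trapezoid contributes (Δu_i/2)·[f(u_{i-1}) + f(u_i)].
Sum ≈ 1.96596.

1.96596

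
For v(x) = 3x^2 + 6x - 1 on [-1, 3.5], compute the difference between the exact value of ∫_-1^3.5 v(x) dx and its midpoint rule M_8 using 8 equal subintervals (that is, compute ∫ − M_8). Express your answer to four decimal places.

0.3560

Exact integral: ∫_-1^3.5 v(x) dx = 73.125.
M_8 ≈ 72.769043.
Error ≈ 73.125 − 72.769043 ≈ 0.3560.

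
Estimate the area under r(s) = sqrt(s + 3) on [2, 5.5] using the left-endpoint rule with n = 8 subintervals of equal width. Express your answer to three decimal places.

8.918

Δs = (5.5 − 2)/8 = 0.4375.
Left endpoints: 2, 2.4375, 2.875, 3.3125, 3.75, 4.1875, 4.625, 5.0625.
r(2) ≈ 2.236, r(2.4375) ≈ 2.332, r(2.875) ≈ 2.424, r(3.3125) ≈ 2.512, r(3.75) ≈ 2.598, r(4.1875) ≈ 2.681, r(4.625) ≈ 2.761, r(5.0625) ≈ 2.839.
Sum = Δs · [r(2) + r(2.4375) + r(2.875) + ...].
Sum ≈ 8.918.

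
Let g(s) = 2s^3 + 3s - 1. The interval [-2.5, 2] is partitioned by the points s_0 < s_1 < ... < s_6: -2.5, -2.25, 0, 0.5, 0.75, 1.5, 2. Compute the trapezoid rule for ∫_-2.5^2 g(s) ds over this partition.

Subinterval widths: 0.25, 2.25, 0.5, 0.25, 0.75, 0.5.
g(-2.5) = -39.75, g(-2.25) = -30.53125, g(0) = -1, g(0.5) = 0.75, g(0.75) = 2.09375, g(1.5) = 10.25, g(2) = 21.
On each subinterval the trapezoid contributes (Δs_i/2)·[g(s_{i-1}) + g(s_i)].
Sum = -31.5234375.

-31.5234375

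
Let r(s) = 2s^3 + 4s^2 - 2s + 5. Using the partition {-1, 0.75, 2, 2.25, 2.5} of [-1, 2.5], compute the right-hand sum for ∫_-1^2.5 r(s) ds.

77.734375

Subinterval widths: 1.75, 1.25, 0.25, 0.25.
Right endpoints: 0.75, 2, 2.25, 2.5.
r(0.75) = 6.59375, r(2) = 33, r(2.25) = 43.53125, r(2.5) = 56.25.
Sum = Σ Δs_i · r(s_i).
Sum = 77.734375.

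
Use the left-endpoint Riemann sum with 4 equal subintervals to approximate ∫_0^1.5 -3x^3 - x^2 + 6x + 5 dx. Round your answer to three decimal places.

9.688

Δx = (1.5 − 0)/4 = 0.375.
Left endpoints: 0, 0.375, 0.75, 1.125.
f(0) = 5, f(0.375) = 3559/512, f(0.75) = 7.671875, f(1.125) = 3181/512.
Sum = Δx · [f(0) + f(0.375) + f(0.75) + f(1.125)].
Sum ≈ 9.688.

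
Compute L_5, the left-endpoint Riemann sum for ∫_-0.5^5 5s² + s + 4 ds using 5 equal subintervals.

177.375

Δs = (5 − (-0.5))/5 = 1.1.
Left endpoints: -0.5, 0.6, 1.7, 2.8, 3.9.
f(-0.5) = 4.75, f(0.6) = 6.4, f(1.7) = 20.15, f(2.8) = 46, f(3.9) = 83.95.
Sum = Δs · [f(-0.5) + f(0.6) + f(1.7) + f(2.8) + f(3.9)].
Sum = 177.375.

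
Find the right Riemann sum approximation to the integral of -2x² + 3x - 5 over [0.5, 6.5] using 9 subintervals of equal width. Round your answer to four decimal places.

Δx = (6.5 − 0.5)/9 = 2/3.
Right endpoints: 7/6, 11/6, 2.5, 19/6, 23/6, 4.5, 31/6, 35/6, 6.5.
f(7/6) = -38/9, f(11/6) = -56/9, f(2.5) = -10, f(19/6) = -140/9, f(23/6) = -206/9, f(4.5) = -32, f(31/6) = -386/9, f(35/6) = -500/9, f(6.5) = -70.
Sum = Δx · [f(7/6) + f(11/6) + f(2.5) + ...].
Sum ≈ -172.8889.

-172.8889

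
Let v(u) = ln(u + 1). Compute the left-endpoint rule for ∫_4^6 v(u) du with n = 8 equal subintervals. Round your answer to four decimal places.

Δu = (6 − 4)/8 = 0.25.
Left endpoints: 4, 4.25, 4.5, 4.75, 5, 5.25, 5.5, 5.75.
v(4) ≈ 1.6094, v(4.25) ≈ 1.6582, v(4.5) ≈ 1.7047, v(4.75) ≈ 1.7492, v(5) ≈ 1.7918, v(5.25) ≈ 1.8326, v(5.5) ≈ 1.8718, v(5.75) ≈ 1.9095.
Sum = Δu · [v(4) + v(4.25) + v(4.5) + ...].
Sum ≈ 3.5318.

3.5318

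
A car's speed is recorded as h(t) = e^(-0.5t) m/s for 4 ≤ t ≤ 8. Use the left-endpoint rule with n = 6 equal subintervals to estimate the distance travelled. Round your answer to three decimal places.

Δt = (8 − 4)/6 = 2/3.
Left endpoints: 4, 14/3, 16/3, 6, 20/3, 22/3.
h(4) ≈ 0.135, h(14/3) ≈ 0.097, h(16/3) ≈ 0.069, h(6) ≈ 0.050, h(20/3) ≈ 0.036, h(22/3) ≈ 0.026.
Sum = Δt · [h(4) + h(14/3) + h(16/3) + ...].
Sum ≈ 0.275.

0.275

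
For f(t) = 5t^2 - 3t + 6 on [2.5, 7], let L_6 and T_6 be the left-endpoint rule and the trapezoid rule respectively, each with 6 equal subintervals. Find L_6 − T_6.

-75.09375

L_6 = 435.515625.
T_6 = 510.609375.
L_6 − T_6 = -75.09375.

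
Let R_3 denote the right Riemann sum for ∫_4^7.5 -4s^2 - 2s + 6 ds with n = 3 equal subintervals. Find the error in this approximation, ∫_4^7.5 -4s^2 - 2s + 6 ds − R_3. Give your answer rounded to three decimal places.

101.176

Exact integral: ∫_4^7.5 f(s) ds ≈ -496.41667.
R_3 ≈ -597.59259.
Error ≈ -496.41667 − (-597.59259) ≈ 101.176.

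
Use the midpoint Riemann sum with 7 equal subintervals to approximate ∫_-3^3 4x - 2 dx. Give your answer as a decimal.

Δx = (3 − (-3))/7 = 6/7.
Midpoints: -18/7, -12/7, -6/7, 0, 6/7, 12/7, 18/7.
f(-18/7) = -86/7, f(-12/7) = -62/7, f(-6/7) = -38/7, f(0) = -2, f(6/7) = 10/7, f(12/7) = 34/7, f(18/7) = 58/7.
Sum = Δx · [f(-18/7) + f(-12/7) + f(-6/7) + ...].
Sum = -12.

-12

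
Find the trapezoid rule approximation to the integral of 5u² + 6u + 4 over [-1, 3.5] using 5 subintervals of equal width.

Δu = (3.5 − (-1))/5 = 0.9.
f(-1) = 3, f(-0.1) = 3.45, f(0.8) = 12, f(1.7) = 28.65, f(2.6) = 53.4, f(3.5) = 86.25.
T_5 = (Δu/2)·[f(u_0) + 2f(u_1) + ... + 2f(u_{4}) + f(u_5)].
Sum = 127.9125.

127.9125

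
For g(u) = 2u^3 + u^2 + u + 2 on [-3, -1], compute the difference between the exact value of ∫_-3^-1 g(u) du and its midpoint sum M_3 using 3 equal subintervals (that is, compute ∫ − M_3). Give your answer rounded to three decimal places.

-0.815

Exact integral: ∫_-3^-1 g(u) du ≈ -31.33333.
M_3 ≈ -30.51852.
Error ≈ -31.33333 − (-30.51852) ≈ -0.815.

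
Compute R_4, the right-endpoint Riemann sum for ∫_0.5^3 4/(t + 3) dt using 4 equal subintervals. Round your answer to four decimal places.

2.0142

Δt = (3 − 0.5)/4 = 0.625.
Right endpoints: 1.125, 1.75, 2.375, 3.
f(1.125) = 32/33, f(1.75) = 16/19, f(2.375) = 32/43, f(3) = 2/3.
Sum = Δt · [f(1.125) + f(1.75) + f(2.375) + f(3)].
Sum ≈ 2.0142.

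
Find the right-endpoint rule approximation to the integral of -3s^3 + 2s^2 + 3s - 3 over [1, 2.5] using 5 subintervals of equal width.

-20.0625

Δs = (2.5 − 1)/5 = 0.3.
Right endpoints: 1.3, 1.6, 1.9, 2.2, 2.5.
f(1.3) = -2.311, f(1.6) = -5.368, f(1.9) = -10.657, f(2.2) = -18.664, f(2.5) = -29.875.
Sum = Δs · [f(1.3) + f(1.6) + f(1.9) + f(2.2) + f(2.5)].
Sum = -20.0625.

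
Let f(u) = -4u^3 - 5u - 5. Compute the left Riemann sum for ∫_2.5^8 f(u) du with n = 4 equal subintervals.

Δu = (8 − 2.5)/4 = 1.375.
Left endpoints: 2.5, 3.875, 5.25, 6.625.
f(2.5) = -80, f(3.875) = -257.1171875, f(5.25) = -610.0625, f(6.625) = -1201.2265625.
Sum = Δu · [f(2.5) + f(3.875) + f(5.25) + f(6.625)].
Sum = -2954.05859375.

-2954.05859375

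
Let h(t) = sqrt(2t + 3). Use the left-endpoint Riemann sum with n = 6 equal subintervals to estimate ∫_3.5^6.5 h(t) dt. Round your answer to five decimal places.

10.58160

Δt = (6.5 − 3.5)/6 = 0.5.
Left endpoints: 3.5, 4, 4.5, 5, 5.5, 6.
h(3.5) ≈ 3.16228, h(4) ≈ 3.31662, h(4.5) ≈ 3.46410, h(5) ≈ 3.60555, h(5.5) ≈ 3.74166, h(6) ≈ 3.87298.
Sum = Δt · [h(3.5) + h(4) + h(4.5) + ...].
Sum ≈ 10.58160.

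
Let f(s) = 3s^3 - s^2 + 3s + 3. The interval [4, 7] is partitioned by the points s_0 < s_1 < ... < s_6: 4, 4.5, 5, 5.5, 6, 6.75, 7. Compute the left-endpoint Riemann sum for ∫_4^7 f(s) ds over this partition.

Subinterval widths: 0.5, 0.5, 0.5, 0.5, 0.75, 0.25.
Left endpoints: 4, 4.5, 5, 5.5, 6, 6.75.
f(4) = 191, f(4.5) = 269.625, f(5) = 368, f(5.5) = 488.375, f(6) = 633, f(6.75) = 900.328125.
Sum = Σ Δs_i · f(s_i).
Sum = 1358.33203125.

1358.33203125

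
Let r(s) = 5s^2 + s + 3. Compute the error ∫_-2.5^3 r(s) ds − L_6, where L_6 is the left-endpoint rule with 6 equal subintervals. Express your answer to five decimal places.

Exact integral: ∫_-2.5^3 r(s) ds ≈ 88.9166667.
L_6 ≈ 83.9450231.
Error ≈ 88.9166667 − 83.9450231 ≈ 4.97164.

4.97164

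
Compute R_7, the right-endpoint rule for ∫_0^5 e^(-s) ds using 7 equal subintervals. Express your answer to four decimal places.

Δs = (5 − 0)/7 = 5/7.
Right endpoints: 5/7, 10/7, 15/7, 20/7, 25/7, 30/7, 5.
f(5/7) ≈ 0.4895, f(10/7) ≈ 0.2397, f(15/7) ≈ 0.1173, f(20/7) ≈ 0.0574, f(25/7) ≈ 0.0281, f(30/7) ≈ 0.0138, f(5) ≈ 0.0067.
Sum = Δs · [f(5/7) + f(10/7) + f(15/7) + ...].
Sum ≈ 0.6804.

0.6804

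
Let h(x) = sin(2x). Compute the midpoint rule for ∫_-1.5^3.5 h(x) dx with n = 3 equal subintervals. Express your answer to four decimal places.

-1.4599

Δx = (3.5 − (-1.5))/3 = 5/3.
Midpoints: -2/3, 1, 8/3.
h(-2/3) ≈ -0.9719, h(1) ≈ 0.9093, h(8/3) ≈ -0.8133.
Sum = Δx · [h(-2/3) + h(1) + h(8/3)].
Sum ≈ -1.4599.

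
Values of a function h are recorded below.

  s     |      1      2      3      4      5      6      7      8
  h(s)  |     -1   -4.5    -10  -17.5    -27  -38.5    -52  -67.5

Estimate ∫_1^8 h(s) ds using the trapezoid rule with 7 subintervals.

Δs = 1.
T_7 = (1/2)·[(-1) + 2·(-4.5) + 2·(-10) + 2·(-17.5) + 2·(-27) + 2·(-38.5) + 2·(-52) + (-67.5)] = -183.75.

-183.75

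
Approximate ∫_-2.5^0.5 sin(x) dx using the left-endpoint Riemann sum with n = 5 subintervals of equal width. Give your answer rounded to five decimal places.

-1.95143

Δx = (0.5 − (-2.5))/5 = 0.6.
Left endpoints: -2.5, -1.9, -1.3, -0.7, -0.1.
f(-2.5) ≈ -0.59847, f(-1.9) ≈ -0.94630, f(-1.3) ≈ -0.96356, f(-0.7) ≈ -0.64422, f(-0.1) ≈ -0.09983.
Sum = Δx · [f(-2.5) + f(-1.9) + f(-1.3) + f(-0.7) + f(-0.1)].
Sum ≈ -1.95143.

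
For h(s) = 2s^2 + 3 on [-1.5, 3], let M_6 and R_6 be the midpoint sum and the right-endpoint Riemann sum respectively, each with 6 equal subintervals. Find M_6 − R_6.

M_6 = 33.328125.
R_6 = 39.65625.
M_6 − R_6 = -6.328125.

-6.328125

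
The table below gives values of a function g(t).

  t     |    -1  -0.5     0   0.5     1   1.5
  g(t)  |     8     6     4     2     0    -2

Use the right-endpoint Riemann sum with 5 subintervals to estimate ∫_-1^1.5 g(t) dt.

Δt = 0.5.
Sum = 0.5·[6 + 4 + 2 + 0 + (-2)] = 5.

5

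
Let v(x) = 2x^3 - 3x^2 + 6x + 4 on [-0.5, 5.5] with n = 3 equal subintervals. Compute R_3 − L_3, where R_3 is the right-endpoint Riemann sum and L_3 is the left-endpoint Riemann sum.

558

R_3 = 732.
L_3 = 174.
R_3 − L_3 = 558.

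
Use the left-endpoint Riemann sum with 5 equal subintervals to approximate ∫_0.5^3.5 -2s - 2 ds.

-16.2

Δs = (3.5 − 0.5)/5 = 0.6.
Left endpoints: 0.5, 1.1, 1.7, 2.3, 2.9.
f(0.5) = -3, f(1.1) = -4.2, f(1.7) = -5.4, f(2.3) = -6.6, f(2.9) = -7.8.
Sum = Δs · [f(0.5) + f(1.1) + f(1.7) + f(2.3) + f(2.9)].
Sum = -16.2.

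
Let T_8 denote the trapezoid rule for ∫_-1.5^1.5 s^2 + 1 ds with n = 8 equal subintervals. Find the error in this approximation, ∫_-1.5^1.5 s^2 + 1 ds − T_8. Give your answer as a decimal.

Exact integral: ∫_-1.5^1.5 f(s) ds = 5.25.
T_8 = 5.3203125.
Error = 5.25 − 5.3203125 = -0.0703125.

-0.0703125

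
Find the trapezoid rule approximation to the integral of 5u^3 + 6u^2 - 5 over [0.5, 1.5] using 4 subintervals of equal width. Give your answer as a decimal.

Δu = (1.5 − 0.5)/4 = 0.25.
f(0.5) = -2.875, f(0.75) = 0.484375, f(1) = 6, f(1.25) = 14.140625, f(1.5) = 25.375.
T_4 = (Δu/2)·[f(u_0) + 2f(u_1) + 2f(u_2) + 2f(u_3) + f(u_4)].
Sum = 7.96875.

7.96875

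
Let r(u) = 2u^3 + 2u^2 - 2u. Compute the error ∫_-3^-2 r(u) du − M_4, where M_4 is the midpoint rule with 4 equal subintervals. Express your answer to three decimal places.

-0.068

Exact integral: ∫_-3^-2 r(u) du ≈ -14.83333.
M_4 = -14.765625.
Error ≈ -14.83333 − (-14.765625) ≈ -0.068.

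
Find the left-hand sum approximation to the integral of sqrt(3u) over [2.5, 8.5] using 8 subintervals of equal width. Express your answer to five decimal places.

23.17251

Δu = (8.5 − 2.5)/8 = 0.75.
Left endpoints: 2.5, 3.25, 4, 4.75, 5.5, 6.25, 7, 7.75.
f(2.5) ≈ 2.73861, f(3.25) ≈ 3.12250, f(4) ≈ 3.46410, f(4.75) ≈ 3.77492, f(5.5) ≈ 4.06202, f(6.25) ≈ 4.33013, f(7) ≈ 4.58258, f(7.75) ≈ 4.82183.
Sum = Δu · [f(2.5) + f(3.25) + f(4) + ...].
Sum ≈ 23.17251.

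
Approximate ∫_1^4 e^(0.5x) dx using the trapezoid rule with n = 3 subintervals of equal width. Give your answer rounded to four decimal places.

Δx = (4 − 1)/3 = 1.
f(1) ≈ 1.6487, f(2) ≈ 2.7183, f(3) ≈ 4.4817, f(4) ≈ 7.3891.
T_3 = (Δx/2)·[f(x_0) + 2f(x_1) + 2f(x_2) + f(x_3)].
Sum ≈ 11.7189.

11.7189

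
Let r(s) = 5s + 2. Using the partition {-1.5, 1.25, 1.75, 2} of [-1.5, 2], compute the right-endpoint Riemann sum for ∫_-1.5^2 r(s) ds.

Subinterval widths: 2.75, 0.5, 0.25.
Right endpoints: 1.25, 1.75, 2.
r(1.25) = 8.25, r(1.75) = 10.75, r(2) = 12.
Sum = Σ Δs_i · r(s_i).
Sum = 31.0625.

31.0625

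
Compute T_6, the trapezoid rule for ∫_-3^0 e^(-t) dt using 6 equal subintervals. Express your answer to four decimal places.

Δt = (0 − (-3))/6 = 0.5.
f(-3) ≈ 20.0855, f(-2.5) ≈ 12.1825, f(-2) ≈ 7.3891, f(-1.5) ≈ 4.4817, f(-1) ≈ 2.7183, f(-0.5) ≈ 1.6487, f(0) ≈ 1.0000.
T_6 = (Δt/2)·[f(t_0) + 2f(t_1) + ... + 2f(t_{5}) + f(t_6)].
Sum ≈ 19.4815.

19.4815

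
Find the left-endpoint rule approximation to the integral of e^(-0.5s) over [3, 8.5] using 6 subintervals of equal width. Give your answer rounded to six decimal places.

Δs = (8.5 − 3)/6 = 11/12.
Left endpoints: 3, 47/12, 29/6, 5.75, 20/3, 91/12.
f(3) ≈ 0.223130, f(47/12) ≈ 0.141093, f(29/6) ≈ 0.089219, f(5.75) ≈ 0.056416, f(20/3) ≈ 0.035674, f(91/12) ≈ 0.022558.
Sum = Δs · [f(3) + f(47/12) + f(29/6) + ...].
Sum ≈ 0.520749.

0.520749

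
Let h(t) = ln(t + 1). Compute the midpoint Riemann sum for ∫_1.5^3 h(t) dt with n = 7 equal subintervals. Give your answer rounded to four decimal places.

1.7547

Δt = (3 − 1.5)/7 = 3/14.
Midpoints: 45/28, 51/28, 57/28, 2.25, 69/28, 75/28, 81/28.
h(45/28) ≈ 0.9583, h(51/28) ≈ 1.0372, h(57/28) ≈ 1.1104, h(2.25) ≈ 1.1787, h(69/28) ≈ 1.2425, h(75/28) ≈ 1.3025, h(81/28) ≈ 1.3591.
Sum = Δt · [h(45/28) + h(51/28) + h(57/28) + ...].
Sum ≈ 1.7547.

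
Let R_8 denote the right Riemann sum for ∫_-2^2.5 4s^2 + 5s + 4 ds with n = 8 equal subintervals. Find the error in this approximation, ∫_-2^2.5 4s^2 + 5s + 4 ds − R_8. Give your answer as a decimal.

Exact integral: ∫_-2^2.5 f(s) ds = 55.125.
R_8 = 64.93359375.
Error = 55.125 − 64.93359375 = -9.80859375.

-9.80859375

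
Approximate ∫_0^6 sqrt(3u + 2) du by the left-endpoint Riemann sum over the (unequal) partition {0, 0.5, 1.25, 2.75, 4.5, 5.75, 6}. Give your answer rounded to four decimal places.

17.3280

Subinterval widths: 0.5, 0.75, 1.5, 1.75, 1.25, 0.25.
Left endpoints: 0, 0.5, 1.25, 2.75, 4.5, 5.75.
f(0) ≈ 1.4142, f(0.5) ≈ 1.8708, f(1.25) ≈ 2.3979, f(2.75) ≈ 3.2016, f(4.5) ≈ 3.9370, f(5.75) ≈ 4.3875.
Sum = Σ Δu_i · f(u_i).
Sum ≈ 17.3280.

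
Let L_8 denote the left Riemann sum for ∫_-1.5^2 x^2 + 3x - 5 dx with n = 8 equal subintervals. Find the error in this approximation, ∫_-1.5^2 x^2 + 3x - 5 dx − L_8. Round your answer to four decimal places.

2.5680

Exact integral: ∫_-1.5^2 f(x) dx ≈ -11.083333.
L_8 ≈ -13.651367.
Error ≈ -11.083333 − (-13.651367) ≈ 2.5680.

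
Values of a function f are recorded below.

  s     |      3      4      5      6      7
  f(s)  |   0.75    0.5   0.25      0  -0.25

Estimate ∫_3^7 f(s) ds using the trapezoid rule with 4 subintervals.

1

Δs = 1.
T_4 = (1/2)·[0.75 + 2·0.5 + 2·0.25 + 2·0 + (-0.25)] = 1.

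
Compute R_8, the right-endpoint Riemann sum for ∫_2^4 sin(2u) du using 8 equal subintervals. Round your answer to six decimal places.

Δu = (4 − 2)/8 = 0.25.
Right endpoints: 2.25, 2.5, 2.75, 3, 3.25, 3.5, 3.75, 4.
f(2.25) ≈ -0.977530, f(2.5) ≈ -0.958924, f(2.75) ≈ -0.705540, f(3) ≈ -0.279415, f(3.25) ≈ 0.215120, f(3.5) ≈ 0.656987, f(3.75) ≈ 0.938000, f(4) ≈ 0.989358.
Sum = Δu · [f(2.25) + f(2.5) + f(2.75) + ...].
Sum ≈ -0.030486.

-0.030486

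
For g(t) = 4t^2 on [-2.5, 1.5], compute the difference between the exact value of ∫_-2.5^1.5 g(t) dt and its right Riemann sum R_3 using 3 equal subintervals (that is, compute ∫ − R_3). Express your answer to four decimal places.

5.9259

Exact integral: ∫_-2.5^1.5 g(t) dt ≈ 25.333333.
R_3 ≈ 19.407407.
Error ≈ 25.333333 − 19.407407 ≈ 5.9259.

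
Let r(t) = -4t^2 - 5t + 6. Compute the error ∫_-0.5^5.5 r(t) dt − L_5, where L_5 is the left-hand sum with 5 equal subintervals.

Exact integral: ∫_-0.5^5.5 r(t) dt = -261.
L_5 = -176.76.
Error = -261 − (-176.76) = -84.24.

-84.24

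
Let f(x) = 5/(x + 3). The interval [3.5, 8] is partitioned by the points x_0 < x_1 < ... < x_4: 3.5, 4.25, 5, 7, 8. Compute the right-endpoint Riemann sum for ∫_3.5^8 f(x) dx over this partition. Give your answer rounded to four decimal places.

Subinterval widths: 0.75, 0.75, 2, 1.
Right endpoints: 4.25, 5, 7, 8.
f(4.25) = 20/29, f(5) = 0.625, f(7) = 0.5, f(8) = 5/11.
Sum = Σ Δx_i · f(x_i).
Sum ≈ 2.4405.

2.4405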